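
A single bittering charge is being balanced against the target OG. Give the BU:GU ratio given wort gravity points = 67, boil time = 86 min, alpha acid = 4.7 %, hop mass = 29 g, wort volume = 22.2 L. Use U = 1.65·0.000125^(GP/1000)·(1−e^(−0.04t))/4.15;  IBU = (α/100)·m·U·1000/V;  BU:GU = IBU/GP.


U = 1.65·0.000125^(67/1000)·(1−e^(−0.04·86))/4.15 = 0.2108
IBU = (4.7/100)·29·0.2108·1000/22.2 = 12.9395
BU:GU = 12.9395/67

0.1931


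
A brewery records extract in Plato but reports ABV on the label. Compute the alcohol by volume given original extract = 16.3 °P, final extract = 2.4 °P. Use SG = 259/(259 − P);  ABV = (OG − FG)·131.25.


OG = 259/(259 − 16.3) = 1.0672
FG = 259/(259 − 2.4) = 1.0094
ABV = (1.0672 − 1.0094)·131.25

7.5873 % ABV


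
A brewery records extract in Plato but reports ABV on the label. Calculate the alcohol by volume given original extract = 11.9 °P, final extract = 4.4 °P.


SG = 259/(259 − P);  ABV = (OG − FG)·131.25
OG = 259/(259 − 11.9) = 1.0482
FG = 259/(259 − 4.4) = 1.0173
ABV = (1.0482 − 1.0173)·131.25

4.0526 % ABV


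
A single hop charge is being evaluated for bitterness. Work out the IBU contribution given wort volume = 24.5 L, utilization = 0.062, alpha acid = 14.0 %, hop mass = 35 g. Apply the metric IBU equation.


IBU = (α/100)·mass·U·1000 / V
IBU = (14.0/100)·35·0.062·1000 / 24.5

12.4000 IBU


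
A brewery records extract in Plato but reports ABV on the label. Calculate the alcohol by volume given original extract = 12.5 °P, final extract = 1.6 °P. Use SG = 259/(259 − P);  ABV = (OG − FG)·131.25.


OG = 259/(259 − 12.5) = 1.0507
FG = 259/(259 − 1.6) = 1.0062
ABV = (1.0507 − 1.0062)·131.25

5.8398 % ABV


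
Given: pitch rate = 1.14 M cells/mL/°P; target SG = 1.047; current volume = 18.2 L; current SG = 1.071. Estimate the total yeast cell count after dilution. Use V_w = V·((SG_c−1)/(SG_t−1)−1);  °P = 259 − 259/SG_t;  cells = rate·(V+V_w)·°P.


V_w = 18.2·((1.071−1)/(1.047−1)−1) = 9.2936
V_final = 18.2 + 9.2936 = 27.4936
°P = 259 − 259/1.047 = 11.6266
cells = 1.14·27.4936·11.6266

364.4078 billion cells


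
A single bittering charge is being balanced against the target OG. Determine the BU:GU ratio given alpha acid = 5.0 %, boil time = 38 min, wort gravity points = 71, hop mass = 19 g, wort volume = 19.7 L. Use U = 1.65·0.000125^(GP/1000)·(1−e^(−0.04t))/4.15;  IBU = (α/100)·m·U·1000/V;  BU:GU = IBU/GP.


U = 1.65·0.000125^(71/1000)·(1−e^(−0.04·38))/4.15 = 0.1641
IBU = (5.0/100)·19·0.1641·1000/19.7 = 7.9138
BU:GU = 7.9138/71

0.1115


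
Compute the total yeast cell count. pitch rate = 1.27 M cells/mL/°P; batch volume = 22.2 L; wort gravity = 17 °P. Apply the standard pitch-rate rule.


cells (billions) = rate · V_L · °P
cells = 1.27 · 22.2 · 17

479.2980 billion cells


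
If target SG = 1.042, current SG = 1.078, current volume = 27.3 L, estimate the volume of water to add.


V_water = V·((SG_curr − 1)/(SG_target − 1) − 1)
V_water = 27.3·((1.078 − 1)/(1.042 − 1) − 1)

23.4000 L


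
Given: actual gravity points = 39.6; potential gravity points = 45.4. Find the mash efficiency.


efficiency = actual / potential × 100
efficiency = 39.6 / 45.4 × 100

87.2247 %


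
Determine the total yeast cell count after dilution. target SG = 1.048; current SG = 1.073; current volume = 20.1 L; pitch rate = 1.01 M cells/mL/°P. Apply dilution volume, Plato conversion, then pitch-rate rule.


V_w = V·((SG_c−1)/(SG_t−1)−1);  °P = 259 − 259/SG_t;  cells = rate·(V+V_w)·°P
V_w = 20.1·((1.073−1)/(1.048−1)−1) = 10.4687
V_final = 20.1 + 10.4687 = 30.5687
°P = 259 − 259/1.048 = 11.8626
cells = 1.01·30.5687·11.8626

366.2510 billion cells


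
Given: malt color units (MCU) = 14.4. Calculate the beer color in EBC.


SRM = 1.4922·MCU^0.6859;  EBC = SRM·1.97
SRM = 1.4922·14.4^0.6859 = 9.2971
EBC = 9.2971·1.97

18.3153 EBC


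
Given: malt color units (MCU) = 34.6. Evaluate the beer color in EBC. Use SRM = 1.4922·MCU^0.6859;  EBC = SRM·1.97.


SRM = 1.4922·34.6^0.6859 = 16.9621
EBC = 16.9621·1.97

33.4153 EBC


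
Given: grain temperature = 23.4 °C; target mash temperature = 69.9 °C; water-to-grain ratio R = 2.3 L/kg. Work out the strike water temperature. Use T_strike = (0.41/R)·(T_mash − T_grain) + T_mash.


T_strike = (0.41/2.3)·(69.9 − 23.4) + 69.9

78.1891 °C


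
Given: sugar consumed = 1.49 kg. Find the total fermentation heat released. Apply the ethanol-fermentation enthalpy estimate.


Q = m_sugar · 590 kJ/kg
Q = 1.49 · 590

879.1000 kJ


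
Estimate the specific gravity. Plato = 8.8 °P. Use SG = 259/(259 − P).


SG = 259/(259 − 8.8)

1.0352


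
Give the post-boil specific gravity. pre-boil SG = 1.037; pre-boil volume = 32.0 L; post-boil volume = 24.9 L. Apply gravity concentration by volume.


SG_post = 1 + (SG_pre − 1)·V_pre/V_post
pts_pre = (1.037 − 1)·1000 = 37.0000
pts_post = 37.0000·32.0/24.9 = 47.5502
SG_post = 1 + 47.5502/1000

1.0476


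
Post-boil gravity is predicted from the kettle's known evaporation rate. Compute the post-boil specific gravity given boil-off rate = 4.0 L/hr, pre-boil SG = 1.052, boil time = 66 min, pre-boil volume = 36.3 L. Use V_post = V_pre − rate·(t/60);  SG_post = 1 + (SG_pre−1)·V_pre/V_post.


V_post = 36.3 − 4.0·(66/60) = 31.9000
SG_post = 1 + (1.052 − 1)·36.3/31.9000

1.0592


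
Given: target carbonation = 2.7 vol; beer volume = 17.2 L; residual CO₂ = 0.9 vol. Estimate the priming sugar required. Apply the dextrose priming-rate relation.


sugar = (target − residual)·4.0·V
sugar = (2.7 − 0.9)·4.0·17.2

123.8400 g


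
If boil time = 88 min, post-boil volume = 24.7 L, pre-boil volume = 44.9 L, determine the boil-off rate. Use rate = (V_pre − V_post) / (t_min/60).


rate = (44.9 − 24.7) / (88/60)

13.7727 L/hr


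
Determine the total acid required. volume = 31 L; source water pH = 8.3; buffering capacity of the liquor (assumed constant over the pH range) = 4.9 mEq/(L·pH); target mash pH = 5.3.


acid = buffering capacity · (pH_source − pH_target) · V
acid = 4.9 · (8.3 − 5.3) · 31

455.7000 mEq


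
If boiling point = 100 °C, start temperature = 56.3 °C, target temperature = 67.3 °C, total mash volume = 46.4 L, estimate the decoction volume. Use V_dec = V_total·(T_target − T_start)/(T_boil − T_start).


V_dec = 46.4·(67.3 − 56.3)/(100 − 56.3)

11.6796 L


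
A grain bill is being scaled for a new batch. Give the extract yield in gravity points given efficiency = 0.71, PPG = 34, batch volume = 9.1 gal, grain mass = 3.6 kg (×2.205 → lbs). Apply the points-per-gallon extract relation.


points = lbs × PPG × eff / vol
lbs = 3.6 × 2.205 = 7.9380
points = 7.9380 × 34 × 0.71 / 9.1

21.0575 points


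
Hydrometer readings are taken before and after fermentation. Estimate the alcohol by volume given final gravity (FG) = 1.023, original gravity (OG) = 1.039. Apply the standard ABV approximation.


ABV = (OG − FG) · 131.25
ABV = (1.039 − 1.023) · 131.25

2.1000 % ABV


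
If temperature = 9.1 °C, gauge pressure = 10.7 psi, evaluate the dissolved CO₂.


vols = (P + 14.695)·(0.01821 + 0.09011·e^(−0.04·T))
vols = (10.7 + 14.695)·(0.01821 + 0.09011·e^(−0.04·9.1))

2.0526 volumes


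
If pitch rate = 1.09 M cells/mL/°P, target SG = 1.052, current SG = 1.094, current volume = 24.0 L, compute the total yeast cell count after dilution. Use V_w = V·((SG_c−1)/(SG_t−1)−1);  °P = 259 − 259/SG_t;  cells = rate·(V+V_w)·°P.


V_w = 24.0·((1.094−1)/(1.052−1)−1) = 19.3846
V_final = 24.0 + 19.3846 = 43.3846
°P = 259 − 259/1.052 = 12.8023
cells = 1.09·43.3846·12.8023

605.4100 billion cells


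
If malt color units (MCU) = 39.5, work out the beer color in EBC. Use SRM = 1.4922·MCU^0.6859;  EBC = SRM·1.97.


SRM = 1.4922·39.5^0.6859 = 18.5752
EBC = 18.5752·1.97

36.5931 EBC


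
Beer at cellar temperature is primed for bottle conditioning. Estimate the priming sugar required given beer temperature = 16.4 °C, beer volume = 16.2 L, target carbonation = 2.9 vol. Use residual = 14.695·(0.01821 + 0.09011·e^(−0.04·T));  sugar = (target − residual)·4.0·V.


residual = 14.695·(0.01821 + 0.09011·e^(−0.04·16.4)) = 0.9547
sugar = (2.9 − 0.9547)·4.0·16.2

126.0531 g


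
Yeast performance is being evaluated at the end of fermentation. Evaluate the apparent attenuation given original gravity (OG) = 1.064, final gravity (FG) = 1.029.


AA = (OG − FG)/(OG − 1) · 100
AA = (1.064 − 1.029)/(1.064 − 1) · 100

54.6875 %


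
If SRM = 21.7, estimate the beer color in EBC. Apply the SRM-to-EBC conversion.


EBC = SRM · 1.97
EBC = 21.7 · 1.97

42.7490 EBC


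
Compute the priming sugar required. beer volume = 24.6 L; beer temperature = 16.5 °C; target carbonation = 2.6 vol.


residual = 14.695·(0.01821 + 0.09011·e^(−0.04·T));  sugar = (target − residual)·4.0·V
residual = 14.695·(0.01821 + 0.09011·e^(−0.04·16.5)) = 0.9520
sugar = (2.6 − 0.9520)·4.0·24.6

162.1639 g


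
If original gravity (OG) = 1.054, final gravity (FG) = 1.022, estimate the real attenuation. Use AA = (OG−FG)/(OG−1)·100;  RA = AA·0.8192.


AA = (1.054 − 1.022)/(1.054 − 1)·100 = 59.2593
RA = 59.2593·0.8192

48.5452 %


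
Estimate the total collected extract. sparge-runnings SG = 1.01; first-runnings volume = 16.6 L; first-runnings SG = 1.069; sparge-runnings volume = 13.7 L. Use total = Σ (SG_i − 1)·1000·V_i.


first = (1.069 − 1)·1000·16.6 = 1145.4000
sparge = (1.01 − 1)·1000·13.7 = 137.0000
total = 1145.4000 + 137.0000

1282.4000 gravity·L


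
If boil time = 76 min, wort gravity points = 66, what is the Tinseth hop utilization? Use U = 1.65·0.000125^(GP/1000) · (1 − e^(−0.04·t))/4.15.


bigness = 1.65·0.000125^(66/1000) = 0.9118
boil_factor = (1 − e^(−0.04·76))/4.15 = 0.2294
U = 0.9118 · 0.2294

0.2092


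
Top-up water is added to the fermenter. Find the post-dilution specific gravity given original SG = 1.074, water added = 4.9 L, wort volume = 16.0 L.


SG_new = 1 + (SG_old − 1)·V_old/(V_old + V_water)
pts = (1.074 − 1)·1000·16.0/(16.0 + 4.9) = 56.6507
SG_new = 1 + 56.6507/1000

1.0567


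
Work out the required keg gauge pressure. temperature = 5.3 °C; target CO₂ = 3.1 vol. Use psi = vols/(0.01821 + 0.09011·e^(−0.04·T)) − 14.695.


psi = 3.1/(0.01821 + 0.09011·e^(−0.04·5.3)) − 14.695

19.3314 psi


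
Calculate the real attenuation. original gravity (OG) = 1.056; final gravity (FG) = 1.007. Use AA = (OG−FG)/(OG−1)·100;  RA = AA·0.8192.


AA = (1.056 − 1.007)/(1.056 − 1)·100 = 87.5000
RA = 87.5000·0.8192

71.6800 %


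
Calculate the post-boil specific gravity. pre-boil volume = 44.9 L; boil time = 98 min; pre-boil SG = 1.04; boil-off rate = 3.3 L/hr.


V_post = V_pre − rate·(t/60);  SG_post = 1 + (SG_pre−1)·V_pre/V_post
V_post = 44.9 − 3.3·(98/60) = 39.5100
SG_post = 1 + (1.04 − 1)·44.9/39.5100

1.0455


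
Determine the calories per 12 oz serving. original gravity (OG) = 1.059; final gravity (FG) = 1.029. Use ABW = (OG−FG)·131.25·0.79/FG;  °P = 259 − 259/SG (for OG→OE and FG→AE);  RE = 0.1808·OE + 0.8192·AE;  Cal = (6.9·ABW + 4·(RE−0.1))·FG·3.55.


ABW = (1.059 − 1.029)·131.25·0.79/1.029 = 3.0230
OE = 259 − 259/1.059 = 14.4297 °P
AE = 259 − 259/1.029 = 7.2993 °P
RE = 0.1808·14.4297 + 0.8192·7.2993 = 8.5885 °P
Cal = (6.9·3.0230 + 4·(8.5885−0.1))·1.029·3.55

200.2268 kcal


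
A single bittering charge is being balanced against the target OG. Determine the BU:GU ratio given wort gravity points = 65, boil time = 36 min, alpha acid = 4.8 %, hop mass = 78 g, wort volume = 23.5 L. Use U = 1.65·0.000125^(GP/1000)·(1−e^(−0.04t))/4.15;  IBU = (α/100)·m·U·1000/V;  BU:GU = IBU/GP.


U = 1.65·0.000125^(65/1000)·(1−e^(−0.04·36))/4.15 = 0.1692
IBU = (4.8/100)·78·0.1692·1000/23.5 = 26.9506
BU:GU = 26.9506/65

0.4146


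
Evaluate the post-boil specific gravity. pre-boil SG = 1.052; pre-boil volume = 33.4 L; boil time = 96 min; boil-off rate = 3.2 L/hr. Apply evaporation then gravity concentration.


V_post = V_pre − rate·(t/60);  SG_post = 1 + (SG_pre−1)·V_pre/V_post
V_post = 33.4 − 3.2·(96/60) = 28.2800
SG_post = 1 + (1.052 − 1)·33.4/28.2800

1.0614


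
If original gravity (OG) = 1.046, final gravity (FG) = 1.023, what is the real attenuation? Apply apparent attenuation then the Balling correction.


AA = (OG−FG)/(OG−1)·100;  RA = AA·0.8192
AA = (1.046 − 1.023)/(1.046 − 1)·100 = 50.0000
RA = 50.0000·0.8192

40.9600 %


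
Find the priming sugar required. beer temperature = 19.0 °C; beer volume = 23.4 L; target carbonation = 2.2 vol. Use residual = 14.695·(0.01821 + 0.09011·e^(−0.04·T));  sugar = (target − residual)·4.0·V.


residual = 14.695·(0.01821 + 0.09011·e^(−0.04·19.0)) = 0.8869
sugar = (2.2 − 0.8869)·4.0·23.4

122.9095 g


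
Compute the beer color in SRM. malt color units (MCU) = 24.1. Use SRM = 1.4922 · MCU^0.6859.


SRM = 1.4922 · 24.1^0.6859

13.2359 SRM


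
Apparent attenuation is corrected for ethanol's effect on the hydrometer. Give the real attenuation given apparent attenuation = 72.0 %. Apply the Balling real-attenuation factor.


RA = AA · 0.8192
RA = 72.0 · 0.8192

58.9824 %


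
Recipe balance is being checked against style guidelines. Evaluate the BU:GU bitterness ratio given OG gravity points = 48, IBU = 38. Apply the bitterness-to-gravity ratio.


BU:GU = IBU / OG_points
BU:GU = 38 / 48

0.7917


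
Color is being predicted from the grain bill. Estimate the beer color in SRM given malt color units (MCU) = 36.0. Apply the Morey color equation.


SRM = 1.4922 · MCU^0.6859
SRM = 1.4922 · 36.0^0.6859

17.4299 SRM


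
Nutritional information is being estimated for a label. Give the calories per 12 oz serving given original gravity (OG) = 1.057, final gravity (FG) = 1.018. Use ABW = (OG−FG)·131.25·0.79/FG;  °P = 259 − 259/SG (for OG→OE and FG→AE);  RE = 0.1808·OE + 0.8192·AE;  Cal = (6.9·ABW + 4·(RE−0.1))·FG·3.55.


ABW = (1.057 − 1.018)·131.25·0.79/1.018 = 3.9723
OE = 259 − 259/1.057 = 13.9669 °P
AE = 259 − 259/1.018 = 4.5796 °P
RE = 0.1808·13.9669 + 0.8192·4.5796 = 6.2768 °P
Cal = (6.9·3.9723 + 4·(6.2768−0.1))·1.018·3.55

188.3425 kcal


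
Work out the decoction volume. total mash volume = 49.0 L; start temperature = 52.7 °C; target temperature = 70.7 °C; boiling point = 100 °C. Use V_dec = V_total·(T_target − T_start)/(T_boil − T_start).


V_dec = 49.0·(70.7 − 52.7)/(100 − 52.7)

18.6469 L


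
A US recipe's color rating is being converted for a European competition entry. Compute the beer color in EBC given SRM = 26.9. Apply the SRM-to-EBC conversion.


EBC = SRM · 1.97
EBC = 26.9 · 1.97

52.9930 EBC


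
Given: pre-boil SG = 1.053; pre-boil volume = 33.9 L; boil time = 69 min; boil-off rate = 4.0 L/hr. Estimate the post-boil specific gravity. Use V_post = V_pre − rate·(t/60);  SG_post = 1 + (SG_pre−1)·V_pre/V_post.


V_post = 33.9 − 4.0·(69/60) = 29.3000
SG_post = 1 + (1.053 − 1)·33.9/29.3000

1.0613


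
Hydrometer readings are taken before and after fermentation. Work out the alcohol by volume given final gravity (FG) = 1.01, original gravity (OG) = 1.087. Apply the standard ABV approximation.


ABV = (OG − FG) · 131.25
ABV = (1.087 − 1.01) · 131.25

10.1062 % ABV


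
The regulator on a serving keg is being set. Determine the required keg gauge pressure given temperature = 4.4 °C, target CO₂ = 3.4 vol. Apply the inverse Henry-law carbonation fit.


psi = vols/(0.01821 + 0.09011·e^(−0.04·T)) − 14.695
psi = 3.4/(0.01821 + 0.09011·e^(−0.04·4.4)) − 14.695

21.5609 psi


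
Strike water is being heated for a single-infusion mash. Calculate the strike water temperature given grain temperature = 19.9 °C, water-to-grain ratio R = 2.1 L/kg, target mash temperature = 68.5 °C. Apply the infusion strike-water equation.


T_strike = (0.41/R)·(T_mash − T_grain) + T_mash
T_strike = (0.41/2.1)·(68.5 − 19.9) + 68.5

77.9886 °C


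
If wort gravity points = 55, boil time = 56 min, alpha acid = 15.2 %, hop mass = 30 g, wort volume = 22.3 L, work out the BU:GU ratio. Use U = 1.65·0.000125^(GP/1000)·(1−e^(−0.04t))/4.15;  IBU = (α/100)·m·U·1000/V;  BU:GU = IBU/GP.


U = 1.65·0.000125^(55/1000)·(1−e^(−0.04·56))/4.15 = 0.2167
IBU = (15.2/100)·30·0.2167·1000/22.3 = 44.3140
BU:GU = 44.3140/55

0.8057


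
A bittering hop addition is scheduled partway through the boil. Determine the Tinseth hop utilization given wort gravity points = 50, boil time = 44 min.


U = 1.65·0.000125^(GP/1000) · (1 − e^(−0.04·t))/4.15
bigness = 1.65·0.000125^(50/1000) = 1.0528
boil_factor = (1 − e^(−0.04·44))/4.15 = 0.1995
U = 1.0528 · 0.1995

0.2100


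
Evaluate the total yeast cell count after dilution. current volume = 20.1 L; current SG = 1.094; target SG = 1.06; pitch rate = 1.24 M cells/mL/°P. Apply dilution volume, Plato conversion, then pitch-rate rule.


V_w = V·((SG_c−1)/(SG_t−1)−1);  °P = 259 − 259/SG_t;  cells = rate·(V+V_w)·°P
V_w = 20.1·((1.094−1)/(1.06−1)−1) = 11.3900
V_final = 20.1 + 11.3900 = 31.4900
°P = 259 − 259/1.06 = 14.6604
cells = 1.24·31.4900·14.6604

572.4526 billion cells


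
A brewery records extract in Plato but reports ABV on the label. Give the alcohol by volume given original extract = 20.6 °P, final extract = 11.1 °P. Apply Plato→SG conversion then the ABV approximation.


SG = 259/(259 − P);  ABV = (OG − FG)·131.25
OG = 259/(259 − 20.6) = 1.0864
FG = 259/(259 − 11.1) = 1.0448
ABV = (1.0864 − 1.0448)·131.25

5.4644 % ABV


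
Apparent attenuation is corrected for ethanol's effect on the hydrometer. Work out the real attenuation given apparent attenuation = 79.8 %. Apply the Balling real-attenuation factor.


RA = AA · 0.8192
RA = 79.8 · 0.8192

65.3722 %


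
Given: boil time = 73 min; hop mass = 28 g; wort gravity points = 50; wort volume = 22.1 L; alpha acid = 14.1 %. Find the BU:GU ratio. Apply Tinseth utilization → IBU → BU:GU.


U = 1.65·0.000125^(GP/1000)·(1−e^(−0.04t))/4.15;  IBU = (α/100)·m·U·1000/V;  BU:GU = IBU/GP
U = 1.65·0.000125^(50/1000)·(1−e^(−0.04·73))/4.15 = 0.2400
IBU = (14.1/100)·28·0.2400·1000/22.1 = 42.8734
BU:GU = 42.8734/50

0.8575


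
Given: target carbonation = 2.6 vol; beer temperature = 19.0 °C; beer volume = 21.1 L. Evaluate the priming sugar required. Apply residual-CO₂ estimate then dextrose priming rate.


residual = 14.695·(0.01821 + 0.09011·e^(−0.04·T));  sugar = (target − residual)·4.0·V
residual = 14.695·(0.01821 + 0.09011·e^(−0.04·19.0)) = 0.8869
sugar = (2.6 − 0.8869)·4.0·21.1

144.5887 g


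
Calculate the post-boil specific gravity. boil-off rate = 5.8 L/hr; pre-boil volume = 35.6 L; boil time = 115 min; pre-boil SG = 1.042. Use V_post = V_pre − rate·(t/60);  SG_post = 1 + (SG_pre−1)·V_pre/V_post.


V_post = 35.6 − 5.8·(115/60) = 24.4833
SG_post = 1 + (1.042 − 1)·35.6/24.4833

1.0611


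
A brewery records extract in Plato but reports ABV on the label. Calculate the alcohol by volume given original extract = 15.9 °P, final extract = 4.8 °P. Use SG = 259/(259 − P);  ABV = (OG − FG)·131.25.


OG = 259/(259 − 15.9) = 1.0654
FG = 259/(259 − 4.8) = 1.0189
ABV = (1.0654 − 1.0189)·131.25

6.1061 % ABV


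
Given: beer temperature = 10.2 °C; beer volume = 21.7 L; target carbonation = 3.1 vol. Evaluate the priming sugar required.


residual = 14.695·(0.01821 + 0.09011·e^(−0.04·T));  sugar = (target − residual)·4.0·V
residual = 14.695·(0.01821 + 0.09011·e^(−0.04·10.2)) = 1.1481
sugar = (3.1 − 1.1481)·4.0·21.7

169.4216 g


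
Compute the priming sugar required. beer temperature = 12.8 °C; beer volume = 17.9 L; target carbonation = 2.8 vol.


residual = 14.695·(0.01821 + 0.09011·e^(−0.04·T));  sugar = (target − residual)·4.0·V
residual = 14.695·(0.01821 + 0.09011·e^(−0.04·12.8)) = 1.0612
sugar = (2.8 − 1.0612)·4.0·17.9

124.5007 g


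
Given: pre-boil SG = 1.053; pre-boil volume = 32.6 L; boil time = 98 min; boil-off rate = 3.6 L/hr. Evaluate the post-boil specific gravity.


V_post = V_pre − rate·(t/60);  SG_post = 1 + (SG_pre−1)·V_pre/V_post
V_post = 32.6 − 3.6·(98/60) = 26.7200
SG_post = 1 + (1.053 − 1)·32.6/26.7200

1.0647


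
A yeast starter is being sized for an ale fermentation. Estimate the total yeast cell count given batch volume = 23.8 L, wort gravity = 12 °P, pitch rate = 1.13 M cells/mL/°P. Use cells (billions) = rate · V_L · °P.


cells = 1.13 · 23.8 · 12

322.7280 billion cells


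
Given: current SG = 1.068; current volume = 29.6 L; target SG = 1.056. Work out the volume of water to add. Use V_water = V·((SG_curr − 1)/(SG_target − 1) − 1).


V_water = 29.6·((1.068 − 1)/(1.056 − 1) − 1)

6.3429 L


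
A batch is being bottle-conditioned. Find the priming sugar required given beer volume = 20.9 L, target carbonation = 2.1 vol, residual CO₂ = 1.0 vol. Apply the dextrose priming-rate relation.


sugar = (target − residual)·4.0·V
sugar = (2.1 − 1.0)·4.0·20.9

91.9600 g


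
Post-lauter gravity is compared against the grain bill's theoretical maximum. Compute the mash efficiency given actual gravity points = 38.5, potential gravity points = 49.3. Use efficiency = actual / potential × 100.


efficiency = 38.5 / 49.3 × 100

78.0933 %


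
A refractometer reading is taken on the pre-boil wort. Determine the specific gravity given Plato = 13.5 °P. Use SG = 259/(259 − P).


SG = 259/(259 − 13.5)

1.0550


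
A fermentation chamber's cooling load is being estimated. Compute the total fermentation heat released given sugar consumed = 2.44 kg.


Q = m_sugar · 590 kJ/kg
Q = 2.44 · 590

1439.6000 kJ


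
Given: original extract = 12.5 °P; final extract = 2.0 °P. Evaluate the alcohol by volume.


SG = 259/(259 − P);  ABV = (OG − FG)·131.25
OG = 259/(259 − 12.5) = 1.0507
FG = 259/(259 − 2.0) = 1.0078
ABV = (1.0507 − 1.0078)·131.25

5.6343 % ABV


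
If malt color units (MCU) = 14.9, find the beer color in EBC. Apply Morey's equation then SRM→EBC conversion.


SRM = 1.4922·MCU^0.6859;  EBC = SRM·1.97
SRM = 1.4922·14.9^0.6859 = 9.5173
EBC = 9.5173·1.97

18.7492 EBC


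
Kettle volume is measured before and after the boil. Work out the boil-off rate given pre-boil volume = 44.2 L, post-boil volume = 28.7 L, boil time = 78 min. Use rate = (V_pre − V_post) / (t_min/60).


rate = (44.2 − 28.7) / (78/60)

11.9231 L/hr


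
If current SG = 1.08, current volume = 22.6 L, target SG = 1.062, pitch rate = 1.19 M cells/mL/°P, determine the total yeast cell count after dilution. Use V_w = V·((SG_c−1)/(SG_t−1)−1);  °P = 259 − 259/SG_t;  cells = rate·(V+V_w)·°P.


V_w = 22.6·((1.08−1)/(1.062−1)−1) = 6.5613
V_final = 22.6 + 6.5613 = 29.1613
°P = 259 − 259/1.062 = 15.1205
cells = 1.19·29.1613·15.1205

524.7116 billion cells


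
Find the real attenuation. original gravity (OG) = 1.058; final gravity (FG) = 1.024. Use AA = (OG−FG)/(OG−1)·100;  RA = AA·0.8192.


AA = (1.058 − 1.024)/(1.058 − 1)·100 = 58.6207
RA = 58.6207·0.8192

48.0221 %


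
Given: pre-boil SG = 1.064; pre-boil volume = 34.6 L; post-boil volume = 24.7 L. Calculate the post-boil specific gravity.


SG_post = 1 + (SG_pre − 1)·V_pre/V_post
pts_pre = (1.064 − 1)·1000 = 64.0000
pts_post = 64.0000·34.6/24.7 = 89.6518
SG_post = 1 + 89.6518/1000

1.0897


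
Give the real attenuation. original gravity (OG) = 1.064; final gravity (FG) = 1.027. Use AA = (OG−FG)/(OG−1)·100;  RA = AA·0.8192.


AA = (1.064 − 1.027)/(1.064 − 1)·100 = 57.8125
RA = 57.8125·0.8192

47.3600 %


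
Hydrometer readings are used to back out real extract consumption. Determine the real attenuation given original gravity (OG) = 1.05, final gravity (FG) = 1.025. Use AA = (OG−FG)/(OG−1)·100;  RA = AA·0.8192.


AA = (1.05 − 1.025)/(1.05 − 1)·100 = 50.0000
RA = 50.0000·0.8192

40.9600 %


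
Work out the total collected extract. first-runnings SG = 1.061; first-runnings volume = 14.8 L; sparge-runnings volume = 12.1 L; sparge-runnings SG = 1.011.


total = Σ (SG_i − 1)·1000·V_i
first = (1.061 − 1)·1000·14.8 = 902.8000
sparge = (1.011 − 1)·1000·12.1 = 133.1000
total = 902.8000 + 133.1000

1035.9000 gravity·L


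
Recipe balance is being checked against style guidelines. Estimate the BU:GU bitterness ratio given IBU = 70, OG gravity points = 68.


BU:GU = IBU / OG_points
BU:GU = 70 / 68

1.0294


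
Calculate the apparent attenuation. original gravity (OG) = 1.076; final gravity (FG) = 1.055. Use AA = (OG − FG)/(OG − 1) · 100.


AA = (1.076 − 1.055)/(1.076 − 1) · 100

27.6316 %


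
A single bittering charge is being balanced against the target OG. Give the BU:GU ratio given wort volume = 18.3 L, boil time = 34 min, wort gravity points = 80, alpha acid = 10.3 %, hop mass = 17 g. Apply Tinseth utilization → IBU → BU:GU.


U = 1.65·0.000125^(GP/1000)·(1−e^(−0.04t))/4.15;  IBU = (α/100)·m·U·1000/V;  BU:GU = IBU/GP
U = 1.65·0.000125^(80/1000)·(1−e^(−0.04·34))/4.15 = 0.1440
IBU = (10.3/100)·17·0.1440·1000/18.3 = 13.7788
BU:GU = 13.7788/80

0.1722


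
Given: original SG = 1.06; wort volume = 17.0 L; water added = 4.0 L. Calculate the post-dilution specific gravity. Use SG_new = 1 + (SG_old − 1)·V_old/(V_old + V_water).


pts = (1.06 − 1)·1000·17.0/(17.0 + 4.0) = 48.5714
SG_new = 1 + 48.5714/1000

1.0486


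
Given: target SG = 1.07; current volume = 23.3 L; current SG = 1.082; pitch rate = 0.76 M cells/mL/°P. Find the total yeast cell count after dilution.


V_w = V·((SG_c−1)/(SG_t−1)−1);  °P = 259 − 259/SG_t;  cells = rate·(V+V_w)·°P
V_w = 23.3·((1.082−1)/(1.07−1)−1) = 3.9943
V_final = 23.3 + 3.9943 = 27.2943
°P = 259 − 259/1.07 = 16.9439
cells = 0.76·27.2943·16.9439

351.4790 billion cells


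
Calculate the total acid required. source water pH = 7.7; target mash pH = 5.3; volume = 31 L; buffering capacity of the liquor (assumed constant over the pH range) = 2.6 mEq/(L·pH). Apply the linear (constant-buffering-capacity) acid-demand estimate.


acid = buffering capacity · (pH_source − pH_target) · V
acid = 2.6 · (7.7 − 5.3) · 31

193.4400 mEq


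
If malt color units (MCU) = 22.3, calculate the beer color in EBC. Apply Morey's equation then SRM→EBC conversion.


SRM = 1.4922·MCU^0.6859;  EBC = SRM·1.97
SRM = 1.4922·22.3^0.6859 = 12.5496
EBC = 12.5496·1.97

24.7227 EBC


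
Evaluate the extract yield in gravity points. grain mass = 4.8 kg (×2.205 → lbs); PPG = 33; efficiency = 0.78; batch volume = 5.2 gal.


points = lbs × PPG × eff / vol
lbs = 4.8 × 2.205 = 10.5840
points = 10.5840 × 33 × 0.78 / 5.2

52.3908 points


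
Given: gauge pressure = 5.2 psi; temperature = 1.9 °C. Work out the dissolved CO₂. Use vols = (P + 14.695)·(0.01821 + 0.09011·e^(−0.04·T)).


vols = (5.2 + 14.695)·(0.01821 + 0.09011·e^(−0.04·1.9))

2.0238 volumes


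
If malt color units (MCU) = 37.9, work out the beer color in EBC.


SRM = 1.4922·MCU^0.6859;  EBC = SRM·1.97
SRM = 1.4922·37.9^0.6859 = 18.0558
EBC = 18.0558·1.97

35.5698 EBC


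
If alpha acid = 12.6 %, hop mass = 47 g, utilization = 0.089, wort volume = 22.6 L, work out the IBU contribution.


IBU = (α/100)·mass·U·1000 / V
IBU = (12.6/100)·47·0.089·1000 / 22.6

23.3212 IBU


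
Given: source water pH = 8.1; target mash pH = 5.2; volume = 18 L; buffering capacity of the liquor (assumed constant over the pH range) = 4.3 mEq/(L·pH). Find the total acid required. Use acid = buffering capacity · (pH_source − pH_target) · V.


acid = 4.3 · (8.1 − 5.2) · 18

224.4600 mEq


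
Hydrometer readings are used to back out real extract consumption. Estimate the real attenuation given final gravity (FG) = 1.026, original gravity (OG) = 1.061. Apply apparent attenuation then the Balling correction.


AA = (OG−FG)/(OG−1)·100;  RA = AA·0.8192
AA = (1.061 − 1.026)/(1.061 − 1)·100 = 57.3770
RA = 57.3770·0.8192

47.0033 %


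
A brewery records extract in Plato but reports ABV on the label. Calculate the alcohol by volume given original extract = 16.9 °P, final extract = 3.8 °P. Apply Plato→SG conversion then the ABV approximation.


SG = 259/(259 − P);  ABV = (OG − FG)·131.25
OG = 259/(259 − 16.9) = 1.0698
FG = 259/(259 − 3.8) = 1.0149
ABV = (1.0698 − 1.0149)·131.25

7.2077 % ABV


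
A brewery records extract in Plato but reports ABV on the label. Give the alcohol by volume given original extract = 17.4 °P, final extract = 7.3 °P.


SG = 259/(259 − P);  ABV = (OG − FG)·131.25
OG = 259/(259 − 17.4) = 1.0720
FG = 259/(259 − 7.3) = 1.0290
ABV = (1.0720 − 1.0290)·131.25

5.6460 % ABV


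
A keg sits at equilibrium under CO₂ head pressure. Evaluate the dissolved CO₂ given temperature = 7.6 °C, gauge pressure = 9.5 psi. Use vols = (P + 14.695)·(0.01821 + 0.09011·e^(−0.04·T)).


vols = (9.5 + 14.695)·(0.01821 + 0.09011·e^(−0.04·7.6))

2.0493 volumes


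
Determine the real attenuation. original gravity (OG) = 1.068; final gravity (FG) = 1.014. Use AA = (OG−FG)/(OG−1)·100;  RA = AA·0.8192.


AA = (1.068 − 1.014)/(1.068 − 1)·100 = 79.4118
RA = 79.4118·0.8192

65.0541 %


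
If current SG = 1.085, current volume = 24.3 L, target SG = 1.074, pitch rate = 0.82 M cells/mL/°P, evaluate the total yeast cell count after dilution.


V_w = V·((SG_c−1)/(SG_t−1)−1);  °P = 259 − 259/SG_t;  cells = rate·(V+V_w)·°P
V_w = 24.3·((1.085−1)/(1.074−1)−1) = 3.6122
V_final = 24.3 + 3.6122 = 27.9122
°P = 259 − 259/1.074 = 17.8454
cells = 0.82·27.9122·17.8454

408.4459 billion cells


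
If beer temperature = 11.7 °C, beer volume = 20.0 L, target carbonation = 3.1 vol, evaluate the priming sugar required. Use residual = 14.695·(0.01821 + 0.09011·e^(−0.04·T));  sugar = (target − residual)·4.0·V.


residual = 14.695·(0.01821 + 0.09011·e^(−0.04·11.7)) = 1.0969
sugar = (3.1 − 1.0969)·4.0·20.0

160.2512 g


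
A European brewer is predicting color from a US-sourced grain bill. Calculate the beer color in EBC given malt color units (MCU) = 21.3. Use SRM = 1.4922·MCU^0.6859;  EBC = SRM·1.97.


SRM = 1.4922·21.3^0.6859 = 12.1608
EBC = 12.1608·1.97

23.9568 EBC


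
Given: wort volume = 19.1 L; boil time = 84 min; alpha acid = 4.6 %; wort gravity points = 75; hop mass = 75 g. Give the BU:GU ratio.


U = 1.65·0.000125^(GP/1000)·(1−e^(−0.04t))/4.15;  IBU = (α/100)·m·U·1000/V;  BU:GU = IBU/GP
U = 1.65·0.000125^(75/1000)·(1−e^(−0.04·84))/4.15 = 0.1956
IBU = (4.6/100)·75·0.1956·1000/19.1 = 35.3294
BU:GU = 35.3294/75

0.4711


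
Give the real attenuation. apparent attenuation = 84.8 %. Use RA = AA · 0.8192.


RA = 84.8 · 0.8192

69.4682 %


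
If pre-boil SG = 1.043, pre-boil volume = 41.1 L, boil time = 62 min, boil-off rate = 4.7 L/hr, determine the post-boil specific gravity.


V_post = V_pre − rate·(t/60);  SG_post = 1 + (SG_pre−1)·V_pre/V_post
V_post = 41.1 − 4.7·(62/60) = 36.2433
SG_post = 1 + (1.043 − 1)·41.1/36.2433

1.0488


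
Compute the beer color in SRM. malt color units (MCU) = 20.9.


SRM = 1.4922 · MCU^0.6859
SRM = 1.4922 · 20.9^0.6859

12.0037 SRM


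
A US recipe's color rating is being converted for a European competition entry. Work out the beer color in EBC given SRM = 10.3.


EBC = SRM · 1.97
EBC = 10.3 · 1.97

20.2910 EBC


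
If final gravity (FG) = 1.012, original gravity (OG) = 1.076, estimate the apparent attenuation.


AA = (OG − FG)/(OG − 1) · 100
AA = (1.076 − 1.012)/(1.076 − 1) · 100

84.2105 %


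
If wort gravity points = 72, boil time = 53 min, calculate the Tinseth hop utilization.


U = 1.65·0.000125^(GP/1000) · (1 − e^(−0.04·t))/4.15
bigness = 1.65·0.000125^(72/1000) = 0.8639
boil_factor = (1 − e^(−0.04·53))/4.15 = 0.2120
U = 0.8639 · 0.2120

0.1832


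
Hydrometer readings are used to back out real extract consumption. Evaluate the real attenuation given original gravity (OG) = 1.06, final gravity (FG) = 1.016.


AA = (OG−FG)/(OG−1)·100;  RA = AA·0.8192
AA = (1.06 − 1.016)/(1.06 − 1)·100 = 73.3333
RA = 73.3333·0.8192

60.0747 %


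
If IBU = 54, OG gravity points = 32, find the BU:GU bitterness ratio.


BU:GU = IBU / OG_points
BU:GU = 54 / 32

1.6875


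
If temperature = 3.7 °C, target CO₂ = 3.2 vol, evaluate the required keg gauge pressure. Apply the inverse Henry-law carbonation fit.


psi = vols/(0.01821 + 0.09011·e^(−0.04·T)) − 14.695
psi = 3.2/(0.01821 + 0.09011·e^(−0.04·3.7)) − 14.695

18.6649 psi


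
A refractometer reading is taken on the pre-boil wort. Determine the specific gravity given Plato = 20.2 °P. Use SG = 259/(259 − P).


SG = 259/(259 − 20.2)

1.0846


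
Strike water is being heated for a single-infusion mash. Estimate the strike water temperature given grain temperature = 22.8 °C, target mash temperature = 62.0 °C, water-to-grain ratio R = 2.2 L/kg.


T_strike = (0.41/R)·(T_mash − T_grain) + T_mash
T_strike = (0.41/2.2)·(62.0 − 22.8) + 62.0

69.3055 °C


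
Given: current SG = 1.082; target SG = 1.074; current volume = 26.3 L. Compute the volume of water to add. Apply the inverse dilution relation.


V_water = V·((SG_curr − 1)/(SG_target − 1) − 1)
V_water = 26.3·((1.082 − 1)/(1.074 − 1) − 1)

2.8432 L


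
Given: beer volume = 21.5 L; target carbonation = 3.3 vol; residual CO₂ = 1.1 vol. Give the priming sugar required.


sugar = (target − residual)·4.0·V
sugar = (3.3 − 1.1)·4.0·21.5

189.2000 g


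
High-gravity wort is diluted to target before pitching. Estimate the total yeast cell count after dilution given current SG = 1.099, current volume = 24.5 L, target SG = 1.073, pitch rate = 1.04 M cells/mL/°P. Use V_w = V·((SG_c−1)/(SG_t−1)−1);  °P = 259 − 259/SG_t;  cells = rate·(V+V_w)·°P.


V_w = 24.5·((1.099−1)/(1.073−1)−1) = 8.7260
V_final = 24.5 + 8.7260 = 33.2260
°P = 259 − 259/1.073 = 17.6207
cells = 1.04·33.2260·17.6207

608.8841 billion cells


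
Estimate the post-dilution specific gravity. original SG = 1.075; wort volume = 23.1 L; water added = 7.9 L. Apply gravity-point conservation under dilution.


SG_new = 1 + (SG_old − 1)·V_old/(V_old + V_water)
pts = (1.075 − 1)·1000·23.1/(23.1 + 7.9) = 55.8871
SG_new = 1 + 55.8871/1000

1.0559


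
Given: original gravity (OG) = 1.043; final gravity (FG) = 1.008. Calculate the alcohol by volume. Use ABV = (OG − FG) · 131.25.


ABV = (1.043 − 1.008) · 131.25

4.5937 % ABV


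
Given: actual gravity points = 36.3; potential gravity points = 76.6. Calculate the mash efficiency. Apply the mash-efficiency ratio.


efficiency = actual / potential × 100
efficiency = 36.3 / 76.6 × 100

47.3890 %


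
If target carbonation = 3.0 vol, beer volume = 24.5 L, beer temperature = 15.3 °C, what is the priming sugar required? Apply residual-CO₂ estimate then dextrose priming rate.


residual = 14.695·(0.01821 + 0.09011·e^(−0.04·T));  sugar = (target − residual)·4.0·V
residual = 14.695·(0.01821 + 0.09011·e^(−0.04·15.3)) = 0.9856
sugar = (3.0 − 0.9856)·4.0·24.5

197.4068 g


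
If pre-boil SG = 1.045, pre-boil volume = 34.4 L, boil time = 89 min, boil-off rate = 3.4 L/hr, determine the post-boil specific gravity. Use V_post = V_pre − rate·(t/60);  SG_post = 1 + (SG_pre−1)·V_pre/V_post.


V_post = 34.4 − 3.4·(89/60) = 29.3567
SG_post = 1 + (1.045 − 1)·34.4/29.3567

1.0527


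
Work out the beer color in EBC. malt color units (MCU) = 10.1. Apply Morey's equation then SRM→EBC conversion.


SRM = 1.4922·MCU^0.6859;  EBC = SRM·1.97
SRM = 1.4922·10.1^0.6859 = 7.2894
EBC = 7.2894·1.97

14.3601 EBC


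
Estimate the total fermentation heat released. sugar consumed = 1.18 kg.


Q = m_sugar · 590 kJ/kg
Q = 1.18 · 590

696.2000 kJ


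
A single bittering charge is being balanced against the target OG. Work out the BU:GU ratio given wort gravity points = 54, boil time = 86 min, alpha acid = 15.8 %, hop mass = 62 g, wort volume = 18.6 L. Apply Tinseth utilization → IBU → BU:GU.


U = 1.65·0.000125^(GP/1000)·(1−e^(−0.04t))/4.15;  IBU = (α/100)·m·U·1000/V;  BU:GU = IBU/GP
U = 1.65·0.000125^(54/1000)·(1−e^(−0.04·86))/4.15 = 0.2369
IBU = (15.8/100)·62·0.2369·1000/18.6 = 124.7530
BU:GU = 124.7530/54

2.3102


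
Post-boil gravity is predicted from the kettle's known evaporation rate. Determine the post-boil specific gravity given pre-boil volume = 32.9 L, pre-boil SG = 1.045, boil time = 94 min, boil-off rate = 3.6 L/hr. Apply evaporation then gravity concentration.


V_post = V_pre − rate·(t/60);  SG_post = 1 + (SG_pre−1)·V_pre/V_post
V_post = 32.9 − 3.6·(94/60) = 27.2600
SG_post = 1 + (1.045 − 1)·32.9/27.2600

1.0543


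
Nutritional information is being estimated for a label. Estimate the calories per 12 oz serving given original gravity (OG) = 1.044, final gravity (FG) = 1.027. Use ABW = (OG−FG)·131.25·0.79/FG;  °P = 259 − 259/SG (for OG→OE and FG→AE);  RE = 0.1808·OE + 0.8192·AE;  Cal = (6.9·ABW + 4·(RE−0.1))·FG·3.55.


ABW = (1.044 − 1.027)·131.25·0.79/1.027 = 1.7163
OE = 259 − 259/1.044 = 10.9157 °P
AE = 259 − 259/1.027 = 6.8092 °P
RE = 0.1808·10.9157 + 0.8192·6.8092 = 7.5516 °P
Cal = (6.9·1.7163 + 4·(7.5516−0.1))·1.027·3.55

151.8470 kcal


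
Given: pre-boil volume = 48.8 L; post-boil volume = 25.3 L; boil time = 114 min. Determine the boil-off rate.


rate = (V_pre − V_post) / (t_min/60)
rate = (48.8 − 25.3) / (114/60)

12.3684 L/hr


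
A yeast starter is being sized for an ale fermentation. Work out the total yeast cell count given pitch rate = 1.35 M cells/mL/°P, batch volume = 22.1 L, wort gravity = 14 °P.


cells (billions) = rate · V_L · °P
cells = 1.35 · 22.1 · 14

417.6900 billion cells


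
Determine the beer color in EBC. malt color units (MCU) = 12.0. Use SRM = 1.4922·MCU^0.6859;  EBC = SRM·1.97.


SRM = 1.4922·12.0^0.6859 = 8.2042
EBC = 8.2042·1.97

16.1623 EBC


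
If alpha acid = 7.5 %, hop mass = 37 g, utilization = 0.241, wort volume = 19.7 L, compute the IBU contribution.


IBU = (α/100)·mass·U·1000 / V
IBU = (7.5/100)·37·0.241·1000 / 19.7

33.9480 IBU


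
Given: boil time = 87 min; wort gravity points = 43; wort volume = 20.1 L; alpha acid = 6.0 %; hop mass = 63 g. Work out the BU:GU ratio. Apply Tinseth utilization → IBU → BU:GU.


U = 1.65·0.000125^(GP/1000)·(1−e^(−0.04t))/4.15;  IBU = (α/100)·m·U·1000/V;  BU:GU = IBU/GP
U = 1.65·0.000125^(43/1000)·(1−e^(−0.04·87))/4.15 = 0.2618
IBU = (6.0/100)·63·0.2618·1000/20.1 = 49.2390
BU:GU = 49.2390/43

1.1451


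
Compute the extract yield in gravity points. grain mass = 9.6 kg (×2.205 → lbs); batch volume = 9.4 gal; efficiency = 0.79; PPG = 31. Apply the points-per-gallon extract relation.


points = lbs × PPG × eff / vol
lbs = 9.6 × 2.205 = 21.1680
points = 21.1680 × 31 × 0.79 / 9.4

55.1494 points


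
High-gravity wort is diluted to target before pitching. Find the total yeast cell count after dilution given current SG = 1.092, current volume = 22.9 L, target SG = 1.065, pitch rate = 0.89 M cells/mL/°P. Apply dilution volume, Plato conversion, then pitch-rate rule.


V_w = V·((SG_c−1)/(SG_t−1)−1);  °P = 259 − 259/SG_t;  cells = rate·(V+V_w)·°P
V_w = 22.9·((1.092−1)/(1.065−1)−1) = 9.5123
V_final = 22.9 + 9.5123 = 32.4123
°P = 259 − 259/1.065 = 15.8075
cells = 0.89·32.4123·15.8075

455.9986 billion cells
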